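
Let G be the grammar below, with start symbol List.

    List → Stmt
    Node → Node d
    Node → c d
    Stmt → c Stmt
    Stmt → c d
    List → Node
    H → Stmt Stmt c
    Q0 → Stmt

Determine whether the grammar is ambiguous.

Witness: c d

Derivation 1: List ⇒ Stmt ⇒ c d
Derivation 2: List ⇒ Node ⇒ c d

Two distinct leftmost derivations for the same string.

Ambiguous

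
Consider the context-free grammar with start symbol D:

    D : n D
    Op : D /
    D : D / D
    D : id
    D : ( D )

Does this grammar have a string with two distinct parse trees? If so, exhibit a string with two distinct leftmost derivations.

Witness: n id / id

Derivation 1: D ⇒ n D ⇒ n D / D ⇒ n id / D ⇒ n id / id
Derivation 2: D ⇒ D / D ⇒ n D / D ⇒ n id / D ⇒ n id / id

Two distinct leftmost derivations for the same string.

Ambiguous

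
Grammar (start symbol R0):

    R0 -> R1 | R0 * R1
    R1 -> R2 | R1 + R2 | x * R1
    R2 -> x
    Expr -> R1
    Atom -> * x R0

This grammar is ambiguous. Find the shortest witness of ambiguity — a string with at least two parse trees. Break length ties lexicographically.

x * x

length 1: no string has ≥2 trees
length 3: x * x has 2 parse trees

Two derivations of x * x:
  R0 ⇒ R1 ⇒ x * R1 ⇒ x * R2 ⇒ x * x
  R0 ⇒ R0 * R1 ⇒ R1 * R1 ⇒ R2 * R1 ⇒ x * R1 ⇒ x * R2 ⇒ x * x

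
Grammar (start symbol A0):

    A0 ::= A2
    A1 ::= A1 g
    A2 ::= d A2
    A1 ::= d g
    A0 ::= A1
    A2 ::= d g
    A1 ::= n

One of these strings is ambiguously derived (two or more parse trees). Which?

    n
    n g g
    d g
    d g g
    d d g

n: 1 tree
n g g: 1 tree
d g: 2 trees
d g g: 1 tree
d d g: 1 tree

d g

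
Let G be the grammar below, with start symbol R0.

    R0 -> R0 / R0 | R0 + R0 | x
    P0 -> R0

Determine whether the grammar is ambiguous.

Witness: x + x + x

Derivation 1: R0 ⇒ R0 + R0 ⇒ R0 + R0 + R0 ⇒ x + R0 + R0 ⇒ x + x + R0 ⇒ x + x + x
Derivation 2: R0 ⇒ R0 + R0 ⇒ x + R0 ⇒ x + R0 + R0 ⇒ x + x + R0 ⇒ x + x + x

Two distinct leftmost derivations for the same string.

Ambiguous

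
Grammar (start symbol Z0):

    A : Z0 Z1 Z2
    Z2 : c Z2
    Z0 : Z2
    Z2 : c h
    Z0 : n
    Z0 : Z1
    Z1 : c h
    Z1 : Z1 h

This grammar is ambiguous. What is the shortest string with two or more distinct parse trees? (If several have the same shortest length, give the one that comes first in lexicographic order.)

length 1: no string has ≥2 trees
length 2: c h has 2 parse trees

Two derivations of c h:
  Z0 ⇒ Z2 ⇒ c h
  Z0 ⇒ Z1 ⇒ c h

c h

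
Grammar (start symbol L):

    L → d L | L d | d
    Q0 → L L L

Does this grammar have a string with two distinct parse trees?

Ambiguous

Witness: d d

Derivation 1: L ⇒ d L ⇒ d d
Derivation 2: L ⇒ L d ⇒ d d

Two distinct leftmost derivations for the same string.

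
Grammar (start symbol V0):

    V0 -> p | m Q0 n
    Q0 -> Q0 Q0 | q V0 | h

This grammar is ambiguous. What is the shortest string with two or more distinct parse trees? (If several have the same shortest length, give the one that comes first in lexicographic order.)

length 1: no string has ≥2 trees
length 3: no string has ≥2 trees
length 4: no string has ≥2 trees
length 5: m h h h n has 2 parse trees

Two derivations of m h h h n:
  V0 ⇒ m Q0 n ⇒ m Q0 Q0 n ⇒ m Q0 Q0 Q0 n ⇒ m h Q0 Q0 n ⇒ m h h Q0 n ⇒ m h h h n
  V0 ⇒ m Q0 n ⇒ m Q0 Q0 n ⇒ m h Q0 n ⇒ m h Q0 Q0 n ⇒ m h h Q0 n ⇒ m h h h n

m h h h n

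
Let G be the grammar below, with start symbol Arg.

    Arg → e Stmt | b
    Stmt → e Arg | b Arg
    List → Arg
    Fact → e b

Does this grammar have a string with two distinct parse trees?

Unambiguous

(List, Fact are unreachable from Arg, so their rules don't affect L(Arg).) Each reachable nonterminal has at most one production per leading terminal, and all productions are right-linear; the derivation is determined token-by-token.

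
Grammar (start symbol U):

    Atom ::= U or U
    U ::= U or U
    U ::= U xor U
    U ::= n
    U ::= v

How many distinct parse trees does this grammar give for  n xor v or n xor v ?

5

Parse trees for n xor v or n xor v:
  [U [U [U n] xor [U v]] or [U [U n] xor [U v]]]
  [U [U n] xor [U [U v] or [U [U n] xor [U v]]]]
  [U [U n] xor [U [U [U v] or [U n]] xor [U v]]]
  [U [U [U [U n] xor [U v]] or [U n]] xor [U v]]
  [U [U [U n] xor [U [U v] or [U n]]] xor [U v]]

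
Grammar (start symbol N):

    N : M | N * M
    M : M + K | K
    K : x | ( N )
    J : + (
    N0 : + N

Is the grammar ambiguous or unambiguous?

Unambiguous

(J, N0 are unreachable from N, so their rules don't affect L(N).) N → N * M | M  ;  M → M + K | K  — a left-associative chain with K at the bottom. Each string factors uniquely by precedence.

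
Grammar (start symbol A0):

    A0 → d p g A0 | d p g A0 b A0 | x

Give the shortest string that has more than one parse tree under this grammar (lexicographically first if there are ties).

length 1: no string has ≥2 trees
length 4: no string has ≥2 trees
length 6: no string has ≥2 trees
length 7: no string has ≥2 trees
length 9: d p g d p g x b x has 2 parse trees

Two derivations of d p g d p g x b x:
  A0 ⇒ d p g A0 ⇒ d p g d p g A0 b A0 ⇒ d p g d p g x b A0 ⇒ d p g d p g x b x
  A0 ⇒ d p g A0 b A0 ⇒ d p g d p g A0 b A0 ⇒ d p g d p g x b A0 ⇒ d p g d p g x b x

d p g d p g x b x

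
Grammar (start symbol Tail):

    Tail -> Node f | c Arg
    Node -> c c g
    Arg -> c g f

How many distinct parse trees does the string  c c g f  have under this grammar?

Parse trees for c c g f:
  [Tail [Node c c g] f]
  [Tail c [Arg c g f]]

2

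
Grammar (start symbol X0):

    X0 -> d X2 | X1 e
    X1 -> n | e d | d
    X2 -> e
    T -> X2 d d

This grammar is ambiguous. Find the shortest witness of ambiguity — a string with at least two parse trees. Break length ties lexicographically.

d e

length 2: d e has 2 parse trees

Two derivations of d e:
  X0 ⇒ d X2 ⇒ d e
  X0 ⇒ X1 e ⇒ d e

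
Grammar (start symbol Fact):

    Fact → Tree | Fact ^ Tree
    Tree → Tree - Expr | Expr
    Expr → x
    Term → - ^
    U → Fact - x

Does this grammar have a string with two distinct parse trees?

(Term, U are unreachable from Fact, so their rules don't affect L(Fact).) Fact → Fact ^ Tree | Tree  ;  Tree → Tree - Expr | Expr  — a left-associative chain with Expr at the bottom. Each string factors uniquely by precedence.

Unambiguous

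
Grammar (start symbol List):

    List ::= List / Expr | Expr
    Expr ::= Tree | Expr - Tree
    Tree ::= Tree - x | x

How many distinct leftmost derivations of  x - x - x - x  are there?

8

Parse trees for x - x - x - x:
  [List [Expr [Tree [Tree [Tree [Tree x] - x] - x] - x]]]
  [List [Expr [Expr [Tree x]] - [Tree [Tree [Tree x] - x] - x]]]
  [List [Expr [Expr [Tree [Tree x] - x]] - [Tree [Tree x] - x]]]
  [List [Expr [Expr [Expr [Tree x]] - [Tree x]] - [Tree [Tree x] - x]]]
  [List [Expr [Expr [Tree [Tree [Tree x] - x] - x]] - [Tree x]]]
  [List [Expr [Expr [Expr [Tree x]] - [Tree [Tree x] - x]] - [Tree x]]]
  [List [Expr [Expr [Expr [Tree [Tree x] - x]] - [Tree x]] - [Tree x]]]
  [List [Expr [Expr [Expr [Expr [Tree x]] - [Tree x]] - [Tree x]] - [Tree x]]]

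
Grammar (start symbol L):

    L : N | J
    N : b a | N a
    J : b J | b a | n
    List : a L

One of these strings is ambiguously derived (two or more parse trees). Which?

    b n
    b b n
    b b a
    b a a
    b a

b n: 1 tree
b b n: 1 tree
b b a: 1 tree
b a a: 1 tree
b a: 2 trees

b a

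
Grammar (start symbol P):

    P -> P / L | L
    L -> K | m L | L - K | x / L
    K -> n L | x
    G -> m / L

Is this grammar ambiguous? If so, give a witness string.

Witness: x / x

Derivation 1: P ⇒ P / L ⇒ L / L ⇒ K / L ⇒ x / L ⇒ x / K ⇒ x / x
Derivation 2: P ⇒ L ⇒ x / L ⇒ x / K ⇒ x / x

Two distinct leftmost derivations for the same string.

Ambiguous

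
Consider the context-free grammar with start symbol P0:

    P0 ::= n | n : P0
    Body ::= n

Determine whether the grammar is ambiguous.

(Body is unreachable from P0, so its rules don't affect L(P0).) Right-recursive list with a separator: after each atom, whether the separator follows determines the rule. One parse per string.

Unambiguous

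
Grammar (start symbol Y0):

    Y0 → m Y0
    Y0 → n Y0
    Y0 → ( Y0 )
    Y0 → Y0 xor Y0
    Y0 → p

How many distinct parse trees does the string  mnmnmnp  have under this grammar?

Parse trees for mnmnmnp:
  [Y0 m [Y0 n [Y0 m [Y0 n [Y0 m [Y0 n [Y0 p]]]]]]]

1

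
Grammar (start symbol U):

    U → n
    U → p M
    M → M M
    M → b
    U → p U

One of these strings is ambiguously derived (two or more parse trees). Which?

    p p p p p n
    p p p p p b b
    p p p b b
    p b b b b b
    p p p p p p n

p b b b b b

p p p p p n: 1 tree
p p p p p b b: 1 tree
p p p b b: 1 tree
p b b b b b: 14 trees
p p p p p p n: 1 tree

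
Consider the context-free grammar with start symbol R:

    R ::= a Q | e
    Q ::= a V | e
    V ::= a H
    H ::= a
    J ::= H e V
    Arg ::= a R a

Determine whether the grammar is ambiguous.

Unambiguous

(J, Arg are unreachable from R, so their rules don't affect L(R).) Each reachable nonterminal has at most one production per leading terminal, and all productions are right-linear; the derivation is determined token-by-token.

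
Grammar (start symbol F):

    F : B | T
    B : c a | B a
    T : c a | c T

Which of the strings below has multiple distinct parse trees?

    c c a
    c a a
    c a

c c a: 1 tree
c a a: 1 tree
c a: 2 trees

c a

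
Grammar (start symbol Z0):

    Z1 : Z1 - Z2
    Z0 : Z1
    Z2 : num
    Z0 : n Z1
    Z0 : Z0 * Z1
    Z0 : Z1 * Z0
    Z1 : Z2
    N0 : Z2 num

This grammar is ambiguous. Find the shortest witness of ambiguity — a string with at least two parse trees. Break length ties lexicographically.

num * num

length 1: no string has ≥2 trees
length 2: no string has ≥2 trees
length 3: num * num has 2 parse trees

Two derivations of num * num:
  Z0 ⇒ Z0 * Z1 ⇒ Z1 * Z1 ⇒ Z2 * Z1 ⇒ num * Z1 ⇒ num * Z2 ⇒ num * num
  Z0 ⇒ Z1 * Z0 ⇒ Z2 * Z0 ⇒ num * Z0 ⇒ num * Z1 ⇒ num * Z2 ⇒ num * num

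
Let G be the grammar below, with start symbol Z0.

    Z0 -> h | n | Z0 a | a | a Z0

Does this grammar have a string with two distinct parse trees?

Witness: a a

Derivation 1: Z0 ⇒ Z0 a ⇒ a a
Derivation 2: Z0 ⇒ a Z0 ⇒ a a

Two distinct leftmost derivations for the same string.

Ambiguous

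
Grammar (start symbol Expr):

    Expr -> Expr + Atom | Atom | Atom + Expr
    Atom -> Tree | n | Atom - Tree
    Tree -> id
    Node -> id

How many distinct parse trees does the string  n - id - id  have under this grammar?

1

Parse trees for n - id - id:
  [Expr [Atom [Atom [Atom n] - [Tree id]] - [Tree id]]]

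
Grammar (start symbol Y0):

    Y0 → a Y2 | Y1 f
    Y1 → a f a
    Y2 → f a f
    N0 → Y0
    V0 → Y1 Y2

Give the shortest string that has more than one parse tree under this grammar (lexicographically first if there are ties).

length 4: a f a f has 2 parse trees

Two derivations of a f a f:
  Y0 ⇒ a Y2 ⇒ a f a f
  Y0 ⇒ Y1 f ⇒ a f a f

a f a f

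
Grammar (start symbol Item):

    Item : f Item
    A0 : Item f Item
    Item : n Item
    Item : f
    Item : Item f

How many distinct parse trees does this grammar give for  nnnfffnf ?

1

Parse trees for nnnfffnf:
  [Item n [Item n [Item n [Item f [Item f [Item f [Item n [Item f]]]]]]]]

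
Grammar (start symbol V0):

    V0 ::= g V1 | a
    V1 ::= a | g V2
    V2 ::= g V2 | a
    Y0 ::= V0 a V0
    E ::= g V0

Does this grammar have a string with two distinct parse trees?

(Y0, E are unreachable from V0, so their rules don't affect L(V0).) Each reachable nonterminal has at most one production per leading terminal, and all productions are right-linear; the derivation is determined token-by-token.

Unambiguous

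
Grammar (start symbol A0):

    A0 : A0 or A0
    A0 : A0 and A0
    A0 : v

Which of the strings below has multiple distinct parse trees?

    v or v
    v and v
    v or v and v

v or v: 1 tree
v and v: 1 tree
v or v and v: 2 trees

v or v and v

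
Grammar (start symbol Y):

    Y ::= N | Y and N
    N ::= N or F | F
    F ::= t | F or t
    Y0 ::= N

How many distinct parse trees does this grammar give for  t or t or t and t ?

Parse trees for t or t or t and t:
  [Y [Y [N [N [F t]] or [F [F t] or t]]] and [N [F t]]]
  [Y [Y [N [N [N [F t]] or [F t]] or [F t]]] and [N [F t]]]
  [Y [Y [N [N [F [F t] or t]] or [F t]]] and [N [F t]]]
  [Y [Y [N [F [F [F t] or t] or t]]] and [N [F t]]]

4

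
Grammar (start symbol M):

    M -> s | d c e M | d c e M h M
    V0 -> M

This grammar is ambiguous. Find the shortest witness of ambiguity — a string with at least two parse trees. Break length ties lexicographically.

d c e d c e s h s

length 1: no string has ≥2 trees
length 4: no string has ≥2 trees
length 6: no string has ≥2 trees
length 7: no string has ≥2 trees
length 9: d c e d c e s h s has 2 parse trees

Two derivations of d c e d c e s h s:
  M ⇒ d c e M ⇒ d c e d c e M h M ⇒ d c e d c e s h M ⇒ d c e d c e s h s
  M ⇒ d c e M h M ⇒ d c e d c e M h M ⇒ d c e d c e s h M ⇒ d c e d c e s h s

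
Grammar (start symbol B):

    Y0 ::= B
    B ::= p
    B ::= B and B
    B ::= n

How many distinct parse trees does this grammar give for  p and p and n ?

2

Parse trees for p and p and n:
  [B [B p] and [B [B p] and [B n]]]
  [B [B [B p] and [B p]] and [B n]]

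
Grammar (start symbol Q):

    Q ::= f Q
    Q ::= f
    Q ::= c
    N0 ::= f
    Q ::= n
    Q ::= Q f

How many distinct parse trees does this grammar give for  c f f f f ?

1

Parse trees for c f f f f:
  [Q [Q [Q [Q [Q c] f] f] f] f]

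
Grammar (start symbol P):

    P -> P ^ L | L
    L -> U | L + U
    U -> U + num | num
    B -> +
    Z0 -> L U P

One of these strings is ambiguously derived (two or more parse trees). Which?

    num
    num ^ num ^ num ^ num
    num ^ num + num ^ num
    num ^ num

num ^ num + num ^ num

num: 1 tree
num ^ num ^ num ^ num: 1 tree
num ^ num + num ^ num: 2 trees
num ^ num: 1 tree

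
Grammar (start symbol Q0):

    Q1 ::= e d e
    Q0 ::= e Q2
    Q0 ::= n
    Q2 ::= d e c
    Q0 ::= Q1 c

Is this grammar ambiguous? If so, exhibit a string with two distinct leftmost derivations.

Witness: e d e c

Derivation 1: Q0 ⇒ e Q2 ⇒ e d e c
Derivation 2: Q0 ⇒ Q1 c ⇒ e d e c

Two distinct leftmost derivations for the same string.

Ambiguous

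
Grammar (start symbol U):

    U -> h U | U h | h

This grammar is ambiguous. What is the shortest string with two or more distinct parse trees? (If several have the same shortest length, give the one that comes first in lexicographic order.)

h h

length 1: no string has ≥2 trees
length 2: h h has 2 parse trees

Two derivations of h h:
  U ⇒ h U ⇒ h h
  U ⇒ U h ⇒ h h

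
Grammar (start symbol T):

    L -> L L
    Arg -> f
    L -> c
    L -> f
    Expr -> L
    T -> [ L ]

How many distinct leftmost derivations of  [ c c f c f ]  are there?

Parse trees for [ c c f c f ] (showing first 6 of 14):
  [T [ [L [L c] [L [L c] [L [L f] [L [L c] [L f]]]]] ]]
  [T [ [L [L c] [L [L c] [L [L [L f] [L c]] [L f]]]] ]]
  [T [ [L [L c] [L [L [L c] [L f]] [L [L c] [L f]]]] ]]
  [T [ [L [L c] [L [L [L c] [L [L f] [L c]]] [L f]]] ]]
  [T [ [L [L c] [L [L [L [L c] [L f]] [L c]] [L f]]] ]]
  [T [ [L [L [L c] [L c]] [L [L f] [L [L c] [L f]]]] ]]

14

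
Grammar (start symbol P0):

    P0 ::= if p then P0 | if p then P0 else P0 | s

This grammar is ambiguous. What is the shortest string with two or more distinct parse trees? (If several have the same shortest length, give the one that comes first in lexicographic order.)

length 1: no string has ≥2 trees
length 4: no string has ≥2 trees
length 6: no string has ≥2 trees
length 7: no string has ≥2 trees
length 9: if p then if p then s else s has 2 parse trees

Two derivations of if p then if p then s else s:
  P0 ⇒ if p then P0 ⇒ if p then if p then P0 else P0 ⇒ if p then if p then s else P0 ⇒ if p then if p then s else s
  P0 ⇒ if p then P0 else P0 ⇒ if p then if p then P0 else P0 ⇒ if p then if p then s else P0 ⇒ if p then if p then s else s

if p then if p then s else s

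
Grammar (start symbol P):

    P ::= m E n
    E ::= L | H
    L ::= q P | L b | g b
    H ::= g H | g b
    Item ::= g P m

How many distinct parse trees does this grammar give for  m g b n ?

Parse trees for m g b n:
  [P m [E [L g b]] n]
  [P m [E [H g b]] n]

2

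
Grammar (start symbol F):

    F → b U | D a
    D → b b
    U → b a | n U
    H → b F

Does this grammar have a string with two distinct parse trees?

Witness: b b a

Derivation 1: F ⇒ b U ⇒ b b a
Derivation 2: F ⇒ D a ⇒ b b a

Two distinct leftmost derivations for the same string.

Ambiguous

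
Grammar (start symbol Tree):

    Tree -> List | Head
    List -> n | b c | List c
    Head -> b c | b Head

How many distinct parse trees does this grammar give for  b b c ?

Parse trees for b b c:
  [Tree [Head b [Head b c]]]

1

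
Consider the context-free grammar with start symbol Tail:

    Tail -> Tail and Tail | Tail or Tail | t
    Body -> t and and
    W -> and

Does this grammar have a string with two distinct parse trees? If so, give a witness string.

Witness: t and t and t

Derivation 1: Tail ⇒ Tail and Tail ⇒ Tail and Tail and Tail ⇒ t and Tail and Tail ⇒ t and t and Tail ⇒ t and t and t
Derivation 2: Tail ⇒ Tail and Tail ⇒ t and Tail ⇒ t and Tail and Tail ⇒ t and t and Tail ⇒ t and t and t

Two distinct leftmost derivations for the same string.

Ambiguous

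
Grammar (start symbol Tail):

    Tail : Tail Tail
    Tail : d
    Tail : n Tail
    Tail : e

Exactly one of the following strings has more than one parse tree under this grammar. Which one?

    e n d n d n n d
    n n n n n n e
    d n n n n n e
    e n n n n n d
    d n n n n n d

e n d n d n n d

e n d n d n n d: 12 trees
n n n n n n e: 1 tree
d n n n n n e: 1 tree
e n n n n n d: 1 tree
d n n n n n d: 1 tree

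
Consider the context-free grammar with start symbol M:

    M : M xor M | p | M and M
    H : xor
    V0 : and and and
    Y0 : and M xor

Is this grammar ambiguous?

Ambiguous

Witness: p and p and p

Derivation 1: M ⇒ M and M ⇒ p and M ⇒ p and M and M ⇒ p and p and M ⇒ p and p and p
Derivation 2: M ⇒ M and M ⇒ M and M and M ⇒ p and M and M ⇒ p and p and M ⇒ p and p and p

Two distinct leftmost derivations for the same string.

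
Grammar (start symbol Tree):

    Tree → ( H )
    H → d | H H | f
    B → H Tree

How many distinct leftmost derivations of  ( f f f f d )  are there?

Parse trees for ( f f f f d ) (showing first 6 of 14):
  [Tree ( [H [H f] [H [H f] [H [H f] [H [H f] [H d]]]]] )]
  [Tree ( [H [H f] [H [H f] [H [H [H f] [H f]] [H d]]]] )]
  [Tree ( [H [H f] [H [H [H f] [H f]] [H [H f] [H d]]]] )]
  [Tree ( [H [H f] [H [H [H f] [H [H f] [H f]]] [H d]]] )]
  [Tree ( [H [H f] [H [H [H [H f] [H f]] [H f]] [H d]]] )]
  [Tree ( [H [H [H f] [H f]] [H [H f] [H [H f] [H d]]]] )]

14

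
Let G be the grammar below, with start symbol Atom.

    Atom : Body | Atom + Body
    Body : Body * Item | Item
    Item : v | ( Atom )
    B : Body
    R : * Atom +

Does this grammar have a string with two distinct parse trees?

Only Atom, Body, Item are reachable from Atom; ignoring the rest: Atom → Atom + Body | Body  ;  Body → Body * Item | Item  — a left-associative chain with Item at the bottom. Each string factors uniquely by precedence.

Unambiguous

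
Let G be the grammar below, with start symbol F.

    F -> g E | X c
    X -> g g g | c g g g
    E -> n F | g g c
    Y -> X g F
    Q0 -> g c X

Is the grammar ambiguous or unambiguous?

Ambiguous

Witness: g g g c

Derivation 1: F ⇒ g E ⇒ g g g c
Derivation 2: F ⇒ X c ⇒ g g g c

Two distinct leftmost derivations for the same string.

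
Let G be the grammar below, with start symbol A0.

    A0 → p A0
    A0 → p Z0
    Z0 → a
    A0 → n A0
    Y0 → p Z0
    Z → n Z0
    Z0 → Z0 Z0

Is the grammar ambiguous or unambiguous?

Witness: p a a a

Derivation 1: A0 ⇒ p Z0 ⇒ p Z0 Z0 ⇒ p a Z0 ⇒ p a Z0 Z0 ⇒ p a a Z0 ⇒ p a a a
Derivation 2: A0 ⇒ p Z0 ⇒ p Z0 Z0 ⇒ p Z0 Z0 Z0 ⇒ p a Z0 Z0 ⇒ p a a Z0 ⇒ p a a a

Two distinct leftmost derivations for the same string.

Ambiguous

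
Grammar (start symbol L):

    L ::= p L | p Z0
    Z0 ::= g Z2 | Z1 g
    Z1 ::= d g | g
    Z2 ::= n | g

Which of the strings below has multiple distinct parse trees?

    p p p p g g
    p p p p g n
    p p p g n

p p p p g g

p p p p g g: 2 trees
p p p p g n: 1 tree
p p p g n: 1 tree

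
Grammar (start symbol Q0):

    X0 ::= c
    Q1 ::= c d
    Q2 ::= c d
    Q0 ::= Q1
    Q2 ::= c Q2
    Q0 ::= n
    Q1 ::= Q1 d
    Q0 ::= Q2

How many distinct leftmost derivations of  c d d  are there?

1

Parse trees for c d d:
  [Q0 [Q1 [Q1 c d] d]]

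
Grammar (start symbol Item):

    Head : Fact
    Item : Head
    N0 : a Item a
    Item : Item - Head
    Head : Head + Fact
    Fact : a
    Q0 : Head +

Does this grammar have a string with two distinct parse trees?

Unambiguous

(Q0, N0 are unreachable from Item, so their rules don't affect L(Item).) This is a standard precedence ladder (Item over Head over Fact), with each level left-recursive on its own operator ('-' at Item, '+' at Head). That structure is LR(1), hence unambiguous.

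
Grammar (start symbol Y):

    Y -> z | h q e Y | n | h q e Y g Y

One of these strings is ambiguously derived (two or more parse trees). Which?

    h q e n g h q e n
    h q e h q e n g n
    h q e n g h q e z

h q e h q e n g n

h q e n g h q e n: 1 tree
h q e h q e n g n: 2 trees
h q e n g h q e z: 1 tree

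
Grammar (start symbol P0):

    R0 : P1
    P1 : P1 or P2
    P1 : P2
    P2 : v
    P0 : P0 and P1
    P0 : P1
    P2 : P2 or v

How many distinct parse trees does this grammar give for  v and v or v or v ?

Parse trees for v and v or v or v:
  [P0 [P0 [P1 [P2 v]]] and [P1 [P1 [P2 v]] or [P2 [P2 v] or v]]]
  [P0 [P0 [P1 [P2 v]]] and [P1 [P1 [P1 [P2 v]] or [P2 v]] or [P2 v]]]
  [P0 [P0 [P1 [P2 v]]] and [P1 [P1 [P2 [P2 v] or v]] or [P2 v]]]
  [P0 [P0 [P1 [P2 v]]] and [P1 [P2 [P2 [P2 v] or v] or v]]]

4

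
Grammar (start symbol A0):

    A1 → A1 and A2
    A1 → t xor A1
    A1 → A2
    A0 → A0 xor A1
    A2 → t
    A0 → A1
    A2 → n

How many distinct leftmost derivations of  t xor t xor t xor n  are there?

Parse trees for t xor t xor t xor n:
  [A0 [A0 [A1 [A2 t]]] xor [A1 t xor [A1 t xor [A1 [A2 n]]]]]
  [A0 [A0 [A0 [A1 [A2 t]]] xor [A1 [A2 t]]] xor [A1 t xor [A1 [A2 n]]]]
  [A0 [A0 [A1 t xor [A1 [A2 t]]]] xor [A1 t xor [A1 [A2 n]]]]
  [A0 [A0 [A0 [A1 [A2 t]]] xor [A1 t xor [A1 [A2 t]]]] xor [A1 [A2 n]]]
  [A0 [A0 [A0 [A0 [A1 [A2 t]]] xor [A1 [A2 t]]] xor [A1 [A2 t]]] xor [A1 [A2 n]]]
  [A0 [A0 [A0 [A1 t xor [A1 [A2 t]]]] xor [A1 [A2 t]]] xor [A1 [A2 n]]]
  [A0 [A0 [A1 t xor [A1 t xor [A1 [A2 t]]]]] xor [A1 [A2 n]]]
  [A0 [A1 t xor [A1 t xor [A1 t xor [A1 [A2 n]]]]]]

8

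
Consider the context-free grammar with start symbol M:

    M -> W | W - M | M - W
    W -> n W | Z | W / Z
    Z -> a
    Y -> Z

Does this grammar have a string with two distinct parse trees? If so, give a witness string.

Ambiguous

Witness: a - a

Derivation 1: M ⇒ W - M ⇒ Z - M ⇒ a - M ⇒ a - W ⇒ a - Z ⇒ a - a
Derivation 2: M ⇒ M - W ⇒ W - W ⇒ Z - W ⇒ a - W ⇒ a - Z ⇒ a - a

Two distinct leftmost derivations for the same string.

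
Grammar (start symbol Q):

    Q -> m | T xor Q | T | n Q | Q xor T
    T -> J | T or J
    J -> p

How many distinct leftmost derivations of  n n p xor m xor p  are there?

4

Parse trees for n n p xor m xor p:
  [Q n [Q n [Q [T [J p]] xor [Q [Q m] xor [T [J p]]]]]]
  [Q n [Q n [Q [Q [T [J p]] xor [Q m]] xor [T [J p]]]]]
  [Q n [Q [Q n [Q [T [J p]] xor [Q m]]] xor [T [J p]]]]
  [Q [Q n [Q n [Q [T [J p]] xor [Q m]]]] xor [T [J p]]]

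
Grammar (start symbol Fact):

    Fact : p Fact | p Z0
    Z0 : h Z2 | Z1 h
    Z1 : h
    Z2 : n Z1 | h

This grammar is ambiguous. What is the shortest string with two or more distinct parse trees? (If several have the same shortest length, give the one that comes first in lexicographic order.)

p h h

length 3: p h h has 2 parse trees

Two derivations of p h h:
  Fact ⇒ p Z0 ⇒ p h Z2 ⇒ p h h
  Fact ⇒ p Z0 ⇒ p Z1 h ⇒ p h h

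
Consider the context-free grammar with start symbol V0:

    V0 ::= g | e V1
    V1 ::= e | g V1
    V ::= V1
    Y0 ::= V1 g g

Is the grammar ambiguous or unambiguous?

Unambiguous

(V, Y0 are unreachable from V0, so their rules don't affect L(V0).) The reachable rules are right-linear with at most one rule per (nonterminal, next-terminal) pair. Each input token forces the next rule, so parsing is deterministic.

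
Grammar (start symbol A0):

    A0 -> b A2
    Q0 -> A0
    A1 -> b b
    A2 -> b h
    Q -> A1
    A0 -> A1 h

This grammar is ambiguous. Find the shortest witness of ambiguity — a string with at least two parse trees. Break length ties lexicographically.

length 3: b b h has 2 parse trees

Two derivations of b b h:
  A0 ⇒ b A2 ⇒ b b h
  A0 ⇒ A1 h ⇒ b b h

b b h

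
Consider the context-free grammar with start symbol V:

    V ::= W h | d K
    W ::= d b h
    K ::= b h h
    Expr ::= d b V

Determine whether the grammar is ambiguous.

Witness: d b h h

Derivation 1: V ⇒ W h ⇒ d b h h
Derivation 2: V ⇒ d K ⇒ d b h h

Two distinct leftmost derivations for the same string.

Ambiguous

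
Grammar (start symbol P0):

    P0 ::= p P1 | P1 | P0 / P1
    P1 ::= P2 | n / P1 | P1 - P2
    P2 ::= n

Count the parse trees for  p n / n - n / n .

Parse trees for p n / n - n / n:
  [P0 [P0 p [P1 n / [P1 [P1 [P2 n]] - [P2 n]]]] / [P1 [P2 n]]]
  [P0 [P0 p [P1 [P1 n / [P1 [P2 n]]] - [P2 n]]] / [P1 [P2 n]]]
  [P0 [P0 [P0 p [P1 [P2 n]]] / [P1 [P1 [P2 n]] - [P2 n]]] / [P1 [P2 n]]]

3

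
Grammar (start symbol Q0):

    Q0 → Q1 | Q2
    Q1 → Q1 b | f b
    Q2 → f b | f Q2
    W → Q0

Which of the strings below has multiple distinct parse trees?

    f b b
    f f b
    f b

f b b: 1 tree
f f b: 1 tree
f b: 2 trees

f b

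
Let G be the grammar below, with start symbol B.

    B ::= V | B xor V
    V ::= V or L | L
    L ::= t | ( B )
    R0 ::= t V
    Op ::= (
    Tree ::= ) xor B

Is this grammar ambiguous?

Only B, V, L are reachable from B; ignoring the rest: The grammar is stratified — B handles 'xor' (left-recursive), V handles 'or', L atoms. Each operator has a fixed associativity and precedence level, so every string has one parse.

Unambiguous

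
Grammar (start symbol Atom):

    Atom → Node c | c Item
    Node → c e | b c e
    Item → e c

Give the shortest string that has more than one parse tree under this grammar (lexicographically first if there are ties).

c e c

length 3: c e c has 2 parse trees

Two derivations of c e c:
  Atom ⇒ Node c ⇒ c e c
  Atom ⇒ c Item ⇒ c e c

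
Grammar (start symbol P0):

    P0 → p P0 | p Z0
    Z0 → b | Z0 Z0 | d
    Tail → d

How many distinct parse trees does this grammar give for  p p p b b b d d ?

Parse trees for p p p b b b d d (showing first 6 of 14):
  [P0 p [P0 p [P0 p [Z0 [Z0 b] [Z0 [Z0 b] [Z0 [Z0 b] [Z0 [Z0 d] [Z0 d]]]]]]]]
  [P0 p [P0 p [P0 p [Z0 [Z0 b] [Z0 [Z0 b] [Z0 [Z0 [Z0 b] [Z0 d]] [Z0 d]]]]]]]
  [P0 p [P0 p [P0 p [Z0 [Z0 b] [Z0 [Z0 [Z0 b] [Z0 b]] [Z0 [Z0 d] [Z0 d]]]]]]]
  [P0 p [P0 p [P0 p [Z0 [Z0 b] [Z0 [Z0 [Z0 b] [Z0 [Z0 b] [Z0 d]]] [Z0 d]]]]]]
  [P0 p [P0 p [P0 p [Z0 [Z0 b] [Z0 [Z0 [Z0 [Z0 b] [Z0 b]] [Z0 d]] [Z0 d]]]]]]
  [P0 p [P0 p [P0 p [Z0 [Z0 [Z0 b] [Z0 b]] [Z0 [Z0 b] [Z0 [Z0 d] [Z0 d]]]]]]]

14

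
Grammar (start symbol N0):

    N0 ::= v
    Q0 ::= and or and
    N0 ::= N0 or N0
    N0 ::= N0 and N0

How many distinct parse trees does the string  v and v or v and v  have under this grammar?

5

Parse trees for v and v or v and v:
  [N0 [N0 [N0 v] and [N0 v]] or [N0 [N0 v] and [N0 v]]]
  [N0 [N0 v] and [N0 [N0 v] or [N0 [N0 v] and [N0 v]]]]
  [N0 [N0 v] and [N0 [N0 [N0 v] or [N0 v]] and [N0 v]]]
  [N0 [N0 [N0 [N0 v] and [N0 v]] or [N0 v]] and [N0 v]]
  [N0 [N0 [N0 v] and [N0 [N0 v] or [N0 v]]] and [N0 v]]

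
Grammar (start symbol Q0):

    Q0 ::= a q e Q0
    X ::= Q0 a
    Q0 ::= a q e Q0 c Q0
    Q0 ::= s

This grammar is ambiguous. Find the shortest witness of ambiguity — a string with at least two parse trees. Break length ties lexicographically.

a q e a q e s c s

length 1: no string has ≥2 trees
length 4: no string has ≥2 trees
length 6: no string has ≥2 trees
length 7: no string has ≥2 trees
length 9: a q e a q e s c s has 2 parse trees

Two derivations of a q e a q e s c s:
  Q0 ⇒ a q e Q0 ⇒ a q e a q e Q0 c Q0 ⇒ a q e a q e s c Q0 ⇒ a q e a q e s c s
  Q0 ⇒ a q e Q0 c Q0 ⇒ a q e a q e Q0 c Q0 ⇒ a q e a q e s c Q0 ⇒ a q e a q e s c s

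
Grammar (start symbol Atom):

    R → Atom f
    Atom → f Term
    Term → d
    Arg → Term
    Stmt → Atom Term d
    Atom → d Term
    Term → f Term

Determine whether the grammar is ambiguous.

Unambiguous

Only Atom, Term are reachable from Atom; ignoring the rest: Each reachable nonterminal has at most one production per leading terminal, and all productions are right-linear; the derivation is determined token-by-token.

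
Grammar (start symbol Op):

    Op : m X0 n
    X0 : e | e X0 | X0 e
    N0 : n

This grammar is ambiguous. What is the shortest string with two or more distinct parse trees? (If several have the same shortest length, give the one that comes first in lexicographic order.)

m e e n

length 3: no string has ≥2 trees
length 4: m e e n has 2 parse trees

Two derivations of m e e n:
  Op ⇒ m X0 n ⇒ m e X0 n ⇒ m e e n
  Op ⇒ m X0 n ⇒ m X0 e n ⇒ m e e n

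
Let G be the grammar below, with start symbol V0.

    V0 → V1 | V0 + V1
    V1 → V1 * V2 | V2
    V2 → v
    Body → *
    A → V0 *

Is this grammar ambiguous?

Unambiguous

(Body, A are unreachable from V0, so their rules don't affect L(V0).) This is a standard precedence ladder (V0 over V1 over V2), with each level left-recursive on its own operator ('+' at V0, '*' at V1). That structure is LR(1), hence unambiguous.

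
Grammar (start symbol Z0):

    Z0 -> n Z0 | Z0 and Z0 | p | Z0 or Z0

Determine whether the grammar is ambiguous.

Ambiguous

Witness: n p and p

Derivation 1: Z0 ⇒ n Z0 ⇒ n Z0 and Z0 ⇒ n p and Z0 ⇒ n p and p
Derivation 2: Z0 ⇒ Z0 and Z0 ⇒ n Z0 and Z0 ⇒ n p and Z0 ⇒ n p and p

Two distinct leftmost derivations for the same string.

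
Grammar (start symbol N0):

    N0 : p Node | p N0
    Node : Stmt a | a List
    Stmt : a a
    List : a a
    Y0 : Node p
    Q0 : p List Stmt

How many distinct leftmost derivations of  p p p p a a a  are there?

Parse trees for p p p p a a a:
  [N0 p [N0 p [N0 p [N0 p [Node [Stmt a a] a]]]]]
  [N0 p [N0 p [N0 p [N0 p [Node a [List a a]]]]]]

2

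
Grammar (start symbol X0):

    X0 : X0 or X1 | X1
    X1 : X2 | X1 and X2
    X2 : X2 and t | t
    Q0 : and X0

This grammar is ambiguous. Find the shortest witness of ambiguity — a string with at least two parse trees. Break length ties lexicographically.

length 1: no string has ≥2 trees
length 3: t and t has 2 parse trees

Two derivations of t and t:
  X0 ⇒ X1 ⇒ X2 ⇒ X2 and t ⇒ t and t
  X0 ⇒ X1 ⇒ X1 and X2 ⇒ X2 and X2 ⇒ t and X2 ⇒ t and t

t and t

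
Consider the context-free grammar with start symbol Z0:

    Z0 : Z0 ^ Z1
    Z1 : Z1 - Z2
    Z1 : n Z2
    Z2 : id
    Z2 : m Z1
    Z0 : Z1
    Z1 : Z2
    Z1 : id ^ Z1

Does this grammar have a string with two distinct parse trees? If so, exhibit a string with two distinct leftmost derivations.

Ambiguous

Witness: id ^ id

Derivation 1: Z0 ⇒ Z0 ^ Z1 ⇒ Z1 ^ Z1 ⇒ Z2 ^ Z1 ⇒ id ^ Z1 ⇒ id ^ Z2 ⇒ id ^ id
Derivation 2: Z0 ⇒ Z1 ⇒ id ^ Z1 ⇒ id ^ Z2 ⇒ id ^ id

Two distinct leftmost derivations for the same string.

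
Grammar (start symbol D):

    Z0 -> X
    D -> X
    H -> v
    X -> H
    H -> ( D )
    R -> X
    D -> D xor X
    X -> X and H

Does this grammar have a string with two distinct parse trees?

Unambiguous

Only D, X, H are reachable from D; ignoring the rest: The grammar is stratified — D handles 'xor' (left-recursive), X handles 'and', H atoms. Each operator has a fixed associativity and precedence level, so every string has one parse.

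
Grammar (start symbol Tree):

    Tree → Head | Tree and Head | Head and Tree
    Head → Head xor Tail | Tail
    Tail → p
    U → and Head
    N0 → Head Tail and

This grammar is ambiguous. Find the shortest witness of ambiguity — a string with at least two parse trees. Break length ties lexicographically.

p and p

length 1: no string has ≥2 trees
length 3: p and p has 2 parse trees

Two derivations of p and p:
  Tree ⇒ Tree and Head ⇒ Head and Head ⇒ Tail and Head ⇒ p and Head ⇒ p and Tail ⇒ p and p
  Tree ⇒ Head and Tree ⇒ Tail and Tree ⇒ p and Tree ⇒ p and Head ⇒ p and Tail ⇒ p and p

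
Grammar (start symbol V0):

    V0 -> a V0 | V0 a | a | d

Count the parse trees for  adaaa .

4

Parse trees for adaaa:
  [V0 a [V0 [V0 [V0 [V0 d] a] a] a]]
  [V0 [V0 a [V0 [V0 [V0 d] a] a]] a]
  [V0 [V0 [V0 a [V0 [V0 d] a]] a] a]
  [V0 [V0 [V0 [V0 a [V0 d]] a] a] a]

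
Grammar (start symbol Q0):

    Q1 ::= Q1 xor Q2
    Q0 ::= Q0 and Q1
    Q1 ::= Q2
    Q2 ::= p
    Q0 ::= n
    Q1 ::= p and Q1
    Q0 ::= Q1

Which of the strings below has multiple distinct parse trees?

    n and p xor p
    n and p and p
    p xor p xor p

n and p and p

n and p xor p: 1 tree
n and p and p: 2 trees
p xor p xor p: 1 tree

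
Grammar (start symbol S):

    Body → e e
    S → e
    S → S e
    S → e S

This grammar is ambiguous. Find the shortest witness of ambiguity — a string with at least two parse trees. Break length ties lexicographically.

e e

length 1: no string has ≥2 trees
length 2: e e has 2 parse trees

Two derivations of e e:
  S ⇒ S e ⇒ e e
  S ⇒ e S ⇒ e e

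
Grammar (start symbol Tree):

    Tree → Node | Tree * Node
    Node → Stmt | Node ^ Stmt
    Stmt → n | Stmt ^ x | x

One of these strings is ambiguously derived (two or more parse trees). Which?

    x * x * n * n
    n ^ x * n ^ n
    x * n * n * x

n ^ x * n ^ n

x * x * n * n: 1 tree
n ^ x * n ^ n: 2 trees
x * n * n * x: 1 tree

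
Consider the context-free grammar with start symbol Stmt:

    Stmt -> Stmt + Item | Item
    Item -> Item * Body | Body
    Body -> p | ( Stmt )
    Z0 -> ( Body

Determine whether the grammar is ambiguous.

Unambiguous

Only Stmt, Item, Body are reachable from Stmt; ignoring the rest: The grammar is stratified — Stmt handles '+' (left-recursive), Item handles '*', Body atoms. Each operator has a fixed associativity and precedence level, so every string has one parse.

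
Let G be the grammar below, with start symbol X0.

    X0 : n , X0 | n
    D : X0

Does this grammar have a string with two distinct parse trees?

Unambiguous

(D is unreachable from X0, so its rules don't affect L(X0).) The reachable grammar is A → atom sep A | atom. Each atom is followed by either the separator (recurse) or end-of-string (stop) — no choice point.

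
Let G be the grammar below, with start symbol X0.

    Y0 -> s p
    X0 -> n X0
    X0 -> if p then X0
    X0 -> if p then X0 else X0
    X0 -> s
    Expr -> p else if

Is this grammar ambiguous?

Ambiguous

Witness: if p then if p then s else s

Derivation 1: X0 ⇒ if p then X0 ⇒ if p then if p then X0 else X0 ⇒ if p then if p then s else X0 ⇒ if p then if p then s else s
Derivation 2: X0 ⇒ if p then X0 else X0 ⇒ if p then if p then X0 else X0 ⇒ if p then if p then s else X0 ⇒ if p then if p then s else s

Two distinct leftmost derivations for the same string.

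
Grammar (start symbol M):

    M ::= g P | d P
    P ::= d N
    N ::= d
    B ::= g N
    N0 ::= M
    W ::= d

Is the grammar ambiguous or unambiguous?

(B, N0, W are unreachable from M, so their rules don't affect L(M).) Restricted to the reachable nonterminals, every rule has the form A → t or A → t B, and no two rules for the same A share a first terminal. The grammar encodes a DFA — one run per string.

Unambiguous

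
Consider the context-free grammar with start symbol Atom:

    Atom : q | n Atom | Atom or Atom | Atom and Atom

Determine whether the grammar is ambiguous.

Ambiguous

Witness: n q and q

Derivation 1: Atom ⇒ n Atom ⇒ n Atom and Atom ⇒ n q and Atom ⇒ n q and q
Derivation 2: Atom ⇒ Atom and Atom ⇒ n Atom and Atom ⇒ n q and Atom ⇒ n q and q

Two distinct leftmost derivations for the same string.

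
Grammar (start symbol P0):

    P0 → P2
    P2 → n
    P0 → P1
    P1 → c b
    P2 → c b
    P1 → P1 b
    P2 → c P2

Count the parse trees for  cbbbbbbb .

Parse trees for cbbbbbbb:
  [P0 [P1 [P1 [P1 [P1 [P1 [P1 [P1 c b] b] b] b] b] b] b]]

1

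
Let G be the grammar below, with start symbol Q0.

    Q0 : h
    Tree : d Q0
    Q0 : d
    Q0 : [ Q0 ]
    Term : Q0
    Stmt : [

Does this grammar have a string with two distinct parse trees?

Only Q0 is reachable from Q0; ignoring the rest: L(Q0) is { openⁿ atom closeⁿ : n ≥ 0 }. The bracket depth fixes n, and the derivation is forced at every step.

Unambiguous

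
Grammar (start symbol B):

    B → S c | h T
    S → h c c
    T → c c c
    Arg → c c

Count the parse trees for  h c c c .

2

Parse trees for h c c c:
  [B [S h c c] c]
  [B h [T c c c]]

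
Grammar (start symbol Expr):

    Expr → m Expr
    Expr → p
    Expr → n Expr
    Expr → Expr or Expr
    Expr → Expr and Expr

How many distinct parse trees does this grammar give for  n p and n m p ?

Parse trees for n p and n m p:
  [Expr n [Expr [Expr p] and [Expr n [Expr m [Expr p]]]]]
  [Expr [Expr n [Expr p]] and [Expr n [Expr m [Expr p]]]]

2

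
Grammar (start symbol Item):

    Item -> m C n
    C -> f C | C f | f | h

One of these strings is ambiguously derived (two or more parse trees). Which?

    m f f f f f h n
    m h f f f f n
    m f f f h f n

m f f f f f h n: 1 tree
m h f f f f n: 1 tree
m f f f h f n: 4 trees

m f f f h f n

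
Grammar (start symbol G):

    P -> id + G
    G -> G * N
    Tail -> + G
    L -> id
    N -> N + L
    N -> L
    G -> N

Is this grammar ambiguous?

Unambiguous

(Tail, P are unreachable from G, so their rules don't affect L(G).) The grammar is stratified — G handles '*' (left-recursive), N handles '+', L atoms. Each operator has a fixed associativity and precedence level, so every string has one parse.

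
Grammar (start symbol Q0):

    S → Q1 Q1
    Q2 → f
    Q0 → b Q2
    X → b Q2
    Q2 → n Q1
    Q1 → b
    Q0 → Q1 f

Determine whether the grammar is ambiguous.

Ambiguous

Witness: b f

Derivation 1: Q0 ⇒ b Q2 ⇒ b f
Derivation 2: Q0 ⇒ Q1 f ⇒ b f

Two distinct leftmost derivations for the same string.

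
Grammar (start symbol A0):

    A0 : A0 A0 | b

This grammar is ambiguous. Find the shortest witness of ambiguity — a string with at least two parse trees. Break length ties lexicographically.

b b b

length 1: no string has ≥2 trees
length 2: no string has ≥2 trees
length 3: b b b has 2 parse trees

Two derivations of b b b:
  A0 ⇒ A0 A0 ⇒ A0 A0 A0 ⇒ b A0 A0 ⇒ b b A0 ⇒ b b b
  A0 ⇒ A0 A0 ⇒ b A0 ⇒ b A0 A0 ⇒ b b A0 ⇒ b b b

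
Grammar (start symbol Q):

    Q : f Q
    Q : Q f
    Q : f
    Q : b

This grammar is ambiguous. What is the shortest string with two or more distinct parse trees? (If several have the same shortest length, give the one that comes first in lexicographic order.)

f f

length 1: no string has ≥2 trees
length 2: f f has 2 parse trees

Two derivations of f f:
  Q ⇒ f Q ⇒ f f
  Q ⇒ Q f ⇒ f f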